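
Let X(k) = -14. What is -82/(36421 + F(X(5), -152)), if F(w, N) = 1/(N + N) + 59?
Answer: -24928/11089919 ≈ -0.0022478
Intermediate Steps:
F(w, N) = 59 + 1/(2*N) (F(w, N) = 1/(2*N) + 59 = 59 + 1/(2*N))
-82/(36421 + F(X(5), -152)) = -82/(36421 + (59 + (½)/(-152))) = -82/(36421 + (59 + (½)*(-1/152))) = -82/(36421 + (59 - 1/304)) = -82/(36421 + 17935/304) = -82/11089919/304 = -82*304/11089919 = -24928/11089919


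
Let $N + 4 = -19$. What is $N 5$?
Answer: $-115$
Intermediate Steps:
$N = -23$ ($N = -4 - 19 = -23$)
$N 5 = \left(-23\right) 5 = -115$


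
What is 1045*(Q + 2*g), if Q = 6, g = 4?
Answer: 14630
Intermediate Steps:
1045*(Q + 2*g) = 1045*(6 + 2*4) = 1045*(6 + 8) = 1045*14 = 14630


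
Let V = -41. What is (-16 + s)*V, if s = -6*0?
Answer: 656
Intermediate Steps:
s = 0
(-16 + s)*V = (-16 + 0)*(-41) = -16*(-41) = 656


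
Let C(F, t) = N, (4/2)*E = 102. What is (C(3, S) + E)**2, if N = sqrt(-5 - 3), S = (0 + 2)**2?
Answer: 2593 + 204*I*sqrt(2) ≈ 2593.0 + 288.5*I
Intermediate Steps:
E = 51 (E = (1/2)*102 = 51)
S = 4 (S = 2**2 = 4)
N = 2*I*sqrt(2) (N = sqrt(-8) = 2*I*sqrt(2) ≈ 2.8284*I)
C(F, t) = 2*I*sqrt(2)
(C(3, S) + E)**2 = (2*I*sqrt(2) + 51)**2 = (51 + 2*I*sqrt(2))**2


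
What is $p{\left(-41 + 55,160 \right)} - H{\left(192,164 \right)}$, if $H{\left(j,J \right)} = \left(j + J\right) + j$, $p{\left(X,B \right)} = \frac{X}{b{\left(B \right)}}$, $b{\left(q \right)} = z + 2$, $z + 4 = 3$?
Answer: $-534$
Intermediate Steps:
$z = -1$ ($z = -4 + 3 = -1$)
$b{\left(q \right)} = 1$ ($b{\left(q \right)} = -1 + 2 = 1$)
$p{\left(X,B \right)} = X$ ($p{\left(X,B \right)} = \frac{X}{1} = X 1 = X$)
$H{\left(j,J \right)} = J + 2 j$ ($H{\left(j,J \right)} = \left(J + j\right) + j = J + 2 j$)
$p{\left(-41 + 55,160 \right)} - H{\left(192,164 \right)} = \left(-41 + 55\right) - \left(164 + 2 \cdot 192\right) = 14 - \left(164 + 384\right) = 14 - 548 = -534$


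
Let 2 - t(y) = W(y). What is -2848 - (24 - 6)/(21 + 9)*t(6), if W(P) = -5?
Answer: -14261/5 ≈ -2852.2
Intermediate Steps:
t(y) = 7 (t(y) = 2 - 1*(-5) = 2 + 5 = 7)
-2848 - (24 - 6)/(21 + 9)*t(6) = -2848 - (24 - 6)/(21 + 9)*7 = -2848 - 18/30*7 = -2848 - 18*(1/30)*7 = -2848 - 3*7/5 = -2848 - 1*21/5 = -2848 - 21/5 = -14261/5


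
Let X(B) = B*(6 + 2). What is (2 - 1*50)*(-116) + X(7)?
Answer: 5624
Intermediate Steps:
X(B) = 8*B (X(B) = B*8 = 8*B)
(2 - 1*50)*(-116) + X(7) = (2 - 1*50)*(-116) + 8*7 = (2 - 50)*(-116) + 56 = -48*(-116) + 56 = 5568 + 56 = 5624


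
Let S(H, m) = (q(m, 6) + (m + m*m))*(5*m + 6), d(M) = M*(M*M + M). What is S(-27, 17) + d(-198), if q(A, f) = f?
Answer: -7694796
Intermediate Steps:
d(M) = M*(M + M**2) (d(M) = M*(M**2 + M) = M*(M + M**2))
S(H, m) = (6 + 5*m)*(6 + m + m**2) (S(H, m) = (6 + (m + m*m))*(5*m + 6) = (6 + (m + m**2))*(6 + 5*m) = (6 + m + m**2)*(6 + 5*m) = (6 + 5*m)*(6 + m + m**2))
S(-27, 17) + d(-198) = (36 + 5*17**3 + 11*17**2 + 36*17) + (-198)**2*(1 - 198) = (36 + 5*4913 + 11*289 + 612) + 39204*(-197) = (36 + 24565 + 3179 + 612) - 7723188 = 28392 - 7723188 = -7694796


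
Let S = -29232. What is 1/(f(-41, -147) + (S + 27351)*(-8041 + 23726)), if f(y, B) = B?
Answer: -1/29503632 ≈ -3.3894e-8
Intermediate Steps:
1/(f(-41, -147) + (S + 27351)*(-8041 + 23726)) = 1/(-147 + (-29232 + 27351)*(-8041 + 23726)) = 1/(-147 - 1881*15685) = 1/(-147 - 29503485) = 1/(-29503632) = -1/29503632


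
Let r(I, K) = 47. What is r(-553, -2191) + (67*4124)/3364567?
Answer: 158410957/3364567 ≈ 47.082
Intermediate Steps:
r(-553, -2191) + (67*4124)/3364567 = 47 + (67*4124)/3364567 = 47 + 276308*(1/3364567) = 47 + 276308/3364567 = 158410957/3364567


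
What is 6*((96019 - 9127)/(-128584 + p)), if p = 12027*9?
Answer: -521352/20341 ≈ -25.631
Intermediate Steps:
p = 108243
6*((96019 - 9127)/(-128584 + p)) = 6*((96019 - 9127)/(-128584 + 108243)) = 6*(86892/(-20341)) = 6*(86892*(-1/20341)) = 6*(-86892/20341) = -521352/20341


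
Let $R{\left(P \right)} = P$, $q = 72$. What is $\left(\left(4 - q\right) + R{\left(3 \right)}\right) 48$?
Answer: $-3120$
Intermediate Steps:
$\left(\left(4 - q\right) + R{\left(3 \right)}\right) 48 = \left(\left(4 - 72\right) + 3\right) 48 = \left(-68 + 3\right) 48 = \left(-65\right) 48 = -3120$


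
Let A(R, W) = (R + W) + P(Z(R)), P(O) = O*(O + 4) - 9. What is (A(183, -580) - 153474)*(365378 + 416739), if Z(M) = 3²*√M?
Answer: -108758843669 + 28156212*√183 ≈ -1.0838e+11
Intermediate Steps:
Z(M) = 9*√M
P(O) = -9 + O*(4 + O) (P(O) = O*(4 + O) - 9 = -9 + O*(4 + O))
A(R, W) = -9 + W + 36*√R + 82*R (A(R, W) = (R + W) + (-9 + (9*√R)² + 4*(9*√R)) = (R + W) + (-9 + 81*R + 36*√R) = (R + W) + (-9 + 36*√R + 81*R) = -9 + W + 36*√R + 82*R)
(A(183, -580) - 153474)*(365378 + 416739) = ((-9 - 580 + 36*√183 + 82*183) - 153474)*(365378 + 416739) = ((-9 - 580 + 36*√183 + 15006) - 153474)*782117 = ((14417 + 36*√183) - 153474)*782117 = (-139057 + 36*√183)*782117 = -108758843669 + 28156212*√183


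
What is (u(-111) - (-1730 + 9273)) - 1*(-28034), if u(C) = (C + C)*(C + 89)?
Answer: 25375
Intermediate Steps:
u(C) = 2*C*(89 + C) (u(C) = (2*C)*(89 + C) = 2*C*(89 + C))
(u(-111) - (-1730 + 9273)) - 1*(-28034) = (2*(-111)*(89 - 111) - (-1730 + 9273)) - 1*(-28034) = (2*(-111)*(-22) - 1*7543) + 28034 = (4884 - 7543) + 28034 = -2659 + 28034 = 25375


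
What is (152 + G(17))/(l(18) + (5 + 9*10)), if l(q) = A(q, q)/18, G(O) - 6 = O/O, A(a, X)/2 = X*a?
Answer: 159/131 ≈ 1.2137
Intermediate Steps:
A(a, X) = 2*X*a (A(a, X) = 2*(X*a) = 2*X*a)
G(O) = 7 (G(O) = 6 + O/O = 6 + 1 = 7)
l(q) = q²/9 (l(q) = (2*q*q)/18 = (2*q²)*(1/18) = q²/9)
(152 + G(17))/(l(18) + (5 + 9*10)) = (152 + 7)/((⅑)*18² + (5 + 9*10)) = 159/((⅑)*324 + (5 + 90)) = 159/(36 + 95) = 159/131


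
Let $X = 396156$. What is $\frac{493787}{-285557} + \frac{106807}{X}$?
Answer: $- \frac{165117196273}{113125118892} \approx -1.4596$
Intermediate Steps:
$\frac{493787}{-285557} + \frac{106807}{X} = \frac{493787}{-285557} + \frac{106807}{396156} = 493787 \left(- \frac{1}{285557}\right) + 106807 \cdot \frac{1}{396156} = - \frac{493787}{285557} + \frac{106807}{396156} = - \frac{165117196273}{113125118892}$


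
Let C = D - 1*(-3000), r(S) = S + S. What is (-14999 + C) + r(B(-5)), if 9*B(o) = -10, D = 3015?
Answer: -80876/9 ≈ -8986.2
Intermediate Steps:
B(o) = -10/9 (B(o) = (1/9)*(-10) = -10/9)
r(S) = 2*S
C = 6015 (C = 3015 - 1*(-3000) = 3015 + 3000 = 6015)
(-14999 + C) + r(B(-5)) = (-14999 + 6015) + 2*(-10/9) = -8984 - 20/9 = -80876/9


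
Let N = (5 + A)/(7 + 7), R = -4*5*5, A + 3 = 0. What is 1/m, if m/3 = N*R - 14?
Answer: -7/594 ≈ -0.011785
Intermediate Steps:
A = -3 (A = -3 + 0 = -3)
R = -100 (R = -20*5 = -100)
N = 1/7 (N = (5 - 3)/(7 + 7) = 2/14 = 2*(1/14) = 1/7 ≈ 0.14286)
m = -594/7 (m = 3*((1/7)*(-100) - 14) = 3*(-100/7 - 14) = 3*(-198/7) = -594/7 ≈ -84.857)
1/m = 1/(-594/7) = -7/594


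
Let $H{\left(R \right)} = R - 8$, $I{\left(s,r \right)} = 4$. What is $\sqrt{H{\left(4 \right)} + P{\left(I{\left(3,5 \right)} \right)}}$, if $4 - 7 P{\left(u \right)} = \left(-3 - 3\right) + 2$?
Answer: $\frac{2 i \sqrt{35}}{7} \approx 1.6903 i$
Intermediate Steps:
$H{\left(R \right)} = -8 + R$ ($H{\left(R \right)} = R - 8 = -8 + R$)
$P{\left(u \right)} = \frac{8}{7}$ ($P{\left(u \right)} = \frac{4}{7} - \frac{\left(-3 - 3\right) + 2}{7} = \frac{4}{7} - \frac{-6 + 2}{7} = \frac{4}{7} - - \frac{4}{7} = \frac{4}{7} + \frac{4}{7} = \frac{8}{7}$)
$\sqrt{H{\left(4 \right)} + P{\left(I{\left(3,5 \right)} \right)}} = \sqrt{\left(-8 + 4\right) + \frac{8}{7}} = \sqrt{-4 + \frac{8}{7}} = \sqrt{- \frac{20}{7}} = \frac{2 i \sqrt{35}}{7}$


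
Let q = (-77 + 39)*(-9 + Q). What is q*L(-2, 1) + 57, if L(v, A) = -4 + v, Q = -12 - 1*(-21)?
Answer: 57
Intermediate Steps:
Q = 9 (Q = -12 + 21 = 9)
q = 0 (q = (-77 + 39)*(-9 + 9) = -38*0 = 0)
q*L(-2, 1) + 57 = 0*(-4 - 2) + 57 = 0*(-6) + 57 = 0 + 57 = 57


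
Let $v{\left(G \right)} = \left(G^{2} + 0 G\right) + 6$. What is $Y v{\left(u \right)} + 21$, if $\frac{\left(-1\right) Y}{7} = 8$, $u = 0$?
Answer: $-315$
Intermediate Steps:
$Y = -56$ ($Y = \left(-7\right) 8 = -56$)
$v{\left(G \right)} = 6 + G^{2}$ ($v{\left(G \right)} = \left(G^{2} + 0\right) + 6 = G^{2} + 6 = 6 + G^{2}$)
$Y v{\left(u \right)} + 21 = - 56 \left(6 + 0^{2}\right) + 21 = - 56 \left(6 + 0\right) + 21 = \left(-56\right) 6 + 21 = -336 + 21 = -315$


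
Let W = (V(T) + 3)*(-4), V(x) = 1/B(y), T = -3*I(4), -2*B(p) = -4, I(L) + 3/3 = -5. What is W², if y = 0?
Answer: 196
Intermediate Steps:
I(L) = -6 (I(L) = -1 - 5 = -6)
B(p) = 2 (B(p) = -½*(-4) = 2)
T = 18 (T = -3*(-6) = 18)
V(x) = ½ (V(x) = 1/2 = ½)
W = -14 (W = (½ + 3)*(-4) = (7/2)*(-4) = -14)
W² = (-14)² = 196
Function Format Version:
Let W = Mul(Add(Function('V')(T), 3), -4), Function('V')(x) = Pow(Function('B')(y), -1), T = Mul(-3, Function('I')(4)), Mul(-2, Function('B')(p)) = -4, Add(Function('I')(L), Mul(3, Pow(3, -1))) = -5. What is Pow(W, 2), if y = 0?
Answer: 196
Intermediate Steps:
Function('I')(L) = -6 (Function('I')(L) = Add(-1, -5) = -6)
Function('B')(p) = 2 (Function('B')(p) = Mul(Rational(-1, 2), -4) = 2)
T = 18 (T = Mul(-3, -6) = 18)
Function('V')(x) = Rational(1, 2) (Function('V')(x) = Pow(2, -1) = Rational(1, 2))
W = -14 (W = Mul(Add(Rational(1, 2), 3), -4) = Mul(Rational(7, 2), -4) = -14)
Pow(W, 2) = Pow(-14, 2) = 196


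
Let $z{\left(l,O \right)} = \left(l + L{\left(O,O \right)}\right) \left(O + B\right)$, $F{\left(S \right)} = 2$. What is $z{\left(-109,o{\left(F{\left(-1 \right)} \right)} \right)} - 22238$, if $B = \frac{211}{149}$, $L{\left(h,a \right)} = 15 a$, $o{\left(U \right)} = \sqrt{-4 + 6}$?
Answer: $- \frac{3331991}{149} - \frac{13076 \sqrt{2}}{149} \approx -22486.0$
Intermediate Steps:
$o{\left(U \right)} = \sqrt{2}$
$B = \frac{211}{149}$ ($B = 211 \cdot \frac{1}{149} = \frac{211}{149} \approx 1.4161$)
$z{\left(l,O \right)} = \left(\frac{211}{149} + O\right) \left(l + 15 O\right)$ ($z{\left(l,O \right)} = \left(l + 15 O\right) \left(O + \frac{211}{149}\right) = \left(l + 15 O\right) \left(\frac{211}{149} + O\right) = \left(\frac{211}{149} + O\right) \left(l + 15 O\right)$)
$z{\left(-109,o{\left(F{\left(-1 \right)} \right)} \right)} - 22238 = \left(15 \left(\sqrt{2}\right)^{2} + \frac{211}{149} \left(-109\right) + \frac{3165 \sqrt{2}}{149} + \sqrt{2} \left(-109\right)\right) - 22238 = \left(15 \cdot 2 - \frac{22999}{149} + \frac{3165 \sqrt{2}}{149} - 109 \sqrt{2}\right) - 22238 = \left(30 - \frac{22999}{149} + \frac{3165 \sqrt{2}}{149} - 109 \sqrt{2}\right) - 22238 = \left(- \frac{18529}{149} - \frac{13076 \sqrt{2}}{149}\right) - 22238 = - \frac{3331991}{149} - \frac{13076 \sqrt{2}}{149}$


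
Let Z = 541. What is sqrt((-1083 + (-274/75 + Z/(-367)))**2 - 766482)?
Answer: sqrt(316338505400014)/27525 ≈ 646.17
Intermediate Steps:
sqrt((-1083 + (-274/75 + Z/(-367)))**2 - 766482) = sqrt((-1083 + (-274/75 + 541/(-367)))**2 - 766482) = sqrt((-1083 + (-274*1/75 + 541*(-1/367)))**2 - 766482) = sqrt((-1083 + (-274/75 - 541/367))**2 - 766482) = sqrt((-1083 - 141133/27525)**2 - 766482) = sqrt((-29950708/27525)**2 - 766482) = sqrt(897044909701264/757625625 - 766482) = sqrt(316338505400014/757625625) = sqrt(316338505400014)/27525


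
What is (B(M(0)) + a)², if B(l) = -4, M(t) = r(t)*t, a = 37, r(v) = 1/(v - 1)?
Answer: 1089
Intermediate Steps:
r(v) = 1/(-1 + v)
M(t) = t/(-1 + t)
(B(M(0)) + a)² = (-4 + 37)² = 33² = 1089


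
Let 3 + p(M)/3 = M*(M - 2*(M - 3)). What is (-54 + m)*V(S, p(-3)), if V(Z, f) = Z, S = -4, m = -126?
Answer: 720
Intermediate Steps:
p(M) = -9 + 3*M*(6 - M) (p(M) = -9 + 3*(M*(M - 2*(M - 3))) = -9 + 3*(M*(M - 2*(-3 + M))) = -9 + 3*(M*(M + (6 - 2*M))) = -9 + 3*(M*(6 - M)) = -9 + 3*M*(6 - M))
(-54 + m)*V(S, p(-3)) = (-54 - 126)*(-4) = -180*(-4) = 720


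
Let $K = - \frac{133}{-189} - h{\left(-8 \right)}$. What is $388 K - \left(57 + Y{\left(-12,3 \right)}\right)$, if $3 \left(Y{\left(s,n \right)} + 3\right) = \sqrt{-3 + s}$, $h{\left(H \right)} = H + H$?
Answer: $\frac{173530}{27} - \frac{i \sqrt{15}}{3} \approx 6427.0 - 1.291 i$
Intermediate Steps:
$h{\left(H \right)} = 2 H$
$Y{\left(s,n \right)} = -3 + \frac{\sqrt{-3 + s}}{3}$
$K = \frac{451}{27}$ ($K = - \frac{133}{-189} - 2 \left(-8\right) = \left(-133\right) \left(- \frac{1}{189}\right) - -16 = \frac{19}{27} + 16 = \frac{451}{27} \approx 16.704$)
$388 K - \left(57 + Y{\left(-12,3 \right)}\right) = 388 \cdot \frac{451}{27} - \left(54 + \frac{\sqrt{-3 - 12}}{3}\right) = \frac{174988}{27} - \left(54 + \frac{i \sqrt{15}}{3}\right) = \frac{173530}{27} - \frac{i \sqrt{15}}{3}$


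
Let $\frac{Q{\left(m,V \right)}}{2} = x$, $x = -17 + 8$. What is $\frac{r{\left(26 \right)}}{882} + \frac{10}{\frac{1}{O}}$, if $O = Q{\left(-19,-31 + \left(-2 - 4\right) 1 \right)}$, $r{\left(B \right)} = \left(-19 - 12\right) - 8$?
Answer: $- \frac{52933}{294} \approx -180.04$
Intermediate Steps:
$x = -9$
$r{\left(B \right)} = -39$ ($r{\left(B \right)} = -31 - 8 = -39$)
$Q{\left(m,V \right)} = -18$ ($Q{\left(m,V \right)} = 2 \left(-9\right) = -18$)
$O = -18$
$\frac{r{\left(26 \right)}}{882} + \frac{10}{\frac{1}{O}} = - \frac{39}{882} + \frac{10}{\frac{1}{-18}} = \left(-39\right) \frac{1}{882} + \frac{10}{- \frac{1}{18}} = - \frac{13}{294} + 10 \left(-18\right) = - \frac{13}{294} - 180 = - \frac{52933}{294}$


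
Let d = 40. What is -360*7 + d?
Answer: -2480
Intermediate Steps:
-360*7 + d = -360*7 + 40 = -120*21 + 40 = -2520 + 40 = -2480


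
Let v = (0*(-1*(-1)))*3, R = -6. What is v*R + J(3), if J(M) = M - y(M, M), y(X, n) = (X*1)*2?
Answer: -3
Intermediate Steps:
y(X, n) = 2*X (y(X, n) = X*2 = 2*X)
v = 0 (v = (0*1)*3 = 0*3 = 0)
J(M) = -M (J(M) = M - 2*M = -M)
v*R + J(3) = 0*(-6) - 1*3 = 0 - 3 = -3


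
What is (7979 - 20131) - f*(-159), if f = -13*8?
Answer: -28688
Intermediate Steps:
f = -104
(7979 - 20131) - f*(-159) = (7979 - 20131) - (-104)*(-159) = -12152 - 1*16536 = -12152 - 16536 = -28688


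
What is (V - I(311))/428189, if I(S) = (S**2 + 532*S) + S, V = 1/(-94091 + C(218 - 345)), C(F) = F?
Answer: -24730717513/40343111202 ≈ -0.61301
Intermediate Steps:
V = -1/94218 (V = 1/(-94091 + (218 - 345)) = 1/(-94091 - 127) = 1/(-94218) = -1/94218 ≈ -1.0614e-5)
I(S) = S**2 + 533*S
(V - I(311))/428189 = (-1/94218 - 311*(533 + 311))/428189 = (-1/94218 - 311*844)*(1/428189) = (-1/94218 - 1*262484)*(1/428189) = (-1/94218 - 262484)*(1/428189) = -24730717513/94218*1/428189 = -24730717513/40343111202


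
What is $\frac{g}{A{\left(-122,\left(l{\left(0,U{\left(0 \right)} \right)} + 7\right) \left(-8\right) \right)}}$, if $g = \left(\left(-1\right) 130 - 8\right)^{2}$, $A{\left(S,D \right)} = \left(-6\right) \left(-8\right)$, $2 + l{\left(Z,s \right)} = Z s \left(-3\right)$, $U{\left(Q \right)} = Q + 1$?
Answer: $\frac{1587}{4} \approx 396.75$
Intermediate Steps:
$U{\left(Q \right)} = 1 + Q$
$l{\left(Z,s \right)} = -2 - 3 Z s$ ($l{\left(Z,s \right)} = -2 + Z s \left(-3\right) = -2 - 3 Z s$)
$A{\left(S,D \right)} = 48$
$g = 19044$ ($g = \left(-130 - 8\right)^{2} = \left(-138\right)^{2} = 19044$)
$\frac{g}{A{\left(-122,\left(l{\left(0,U{\left(0 \right)} \right)} + 7\right) \left(-8\right) \right)}} = \frac{19044}{48} = 19044 \cdot \frac{1}{48} = \frac{1587}{4}$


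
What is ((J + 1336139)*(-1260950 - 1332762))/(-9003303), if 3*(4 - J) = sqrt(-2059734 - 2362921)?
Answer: 1155190044272/3001101 - 2593712*I*sqrt(4422655)/27009909 ≈ 3.8492e+5 - 201.95*I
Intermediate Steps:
J = 4 - I*sqrt(4422655)/3 (J = 4 - sqrt(-2059734 - 2362921)/3 = 4 - I*sqrt(4422655)/3 ≈ 4.0 - 701.0*I)
((J + 1336139)*(-1260950 - 1332762))/(-9003303) = (((4 - I*sqrt(4422655)/3) + 1336139)*(-1260950 - 1332762))/(-9003303) = ((1336143 - I*sqrt(4422655)/3)*(-2593712))*(-1/9003303) = (-3465570132816 + 2593712*I*sqrt(4422655)/3)*(-1/9003303) = 1155190044272/3001101 - 2593712*I*sqrt(4422655)/27009909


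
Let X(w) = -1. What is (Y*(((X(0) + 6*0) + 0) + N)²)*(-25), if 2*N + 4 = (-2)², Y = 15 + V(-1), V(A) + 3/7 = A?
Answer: -2375/7 ≈ -339.29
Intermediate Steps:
V(A) = -3/7 + A
Y = 95/7 (Y = 15 + (-3/7 - 1) = 15 - 10/7 = 95/7 ≈ 13.571)
N = 0 (N = -2 + (½)*(-2)² = -2 + (½)*4 = -2 + 2 = 0)
(Y*(((X(0) + 6*0) + 0) + N)²)*(-25) = (95*(((-1 + 6*0) + 0) + 0)²/7)*(-25) = (95*(((-1 + 0) + 0) + 0)²/7)*(-25) = (95*((-1 + 0) + 0)²/7)*(-25) = (95*(-1 + 0)²/7)*(-25) = ((95/7)*(-1)²)*(-25) = ((95/7)*1)*(-25) = (95/7)*(-25) = -2375/7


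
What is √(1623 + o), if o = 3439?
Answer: √5062 ≈ 71.148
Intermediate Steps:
√(1623 + o) = √(1623 + 3439) = √5062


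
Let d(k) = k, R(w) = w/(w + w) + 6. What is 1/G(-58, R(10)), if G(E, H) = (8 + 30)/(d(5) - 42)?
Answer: -37/38 ≈ -0.97368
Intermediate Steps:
R(w) = 13/2 (R(w) = w/((2*w)) + 6 = (1/(2*w))*w + 6 = ½ + 6 = 13/2)
G(E, H) = -38/37 (G(E, H) = (8 + 30)/(5 - 42) = 38/(-37) = 38*(-1/37) = -38/37)
1/G(-58, R(10)) = 1/(-38/37) = -37/38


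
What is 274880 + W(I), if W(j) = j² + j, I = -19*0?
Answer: 274880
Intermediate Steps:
I = 0
W(j) = j + j²
274880 + W(I) = 274880 + 0*(1 + 0) = 274880 + 0*1 = 274880 + 0 = 274880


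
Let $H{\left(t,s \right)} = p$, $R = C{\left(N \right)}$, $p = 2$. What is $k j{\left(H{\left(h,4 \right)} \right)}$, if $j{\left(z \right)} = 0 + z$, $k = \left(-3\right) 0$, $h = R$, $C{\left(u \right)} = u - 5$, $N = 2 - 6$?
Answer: $0$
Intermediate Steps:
$N = -4$ ($N = 2 - 6 = -4$)
$C{\left(u \right)} = -5 + u$ ($C{\left(u \right)} = u - 5 = -5 + u$)
$R = -9$ ($R = -5 - 4 = -9$)
$h = -9$
$H{\left(t,s \right)} = 2$
$k = 0$
$j{\left(z \right)} = z$
$k j{\left(H{\left(h,4 \right)} \right)} = 0 \cdot 2 = 0$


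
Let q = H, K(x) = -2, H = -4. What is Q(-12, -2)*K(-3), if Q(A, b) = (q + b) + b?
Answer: 16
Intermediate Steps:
q = -4
Q(A, b) = -4 + 2*b (Q(A, b) = (-4 + b) + b = -4 + 2*b)
Q(-12, -2)*K(-3) = (-4 + 2*(-2))*(-2) = (-4 - 4)*(-2) = -8*(-2) = 16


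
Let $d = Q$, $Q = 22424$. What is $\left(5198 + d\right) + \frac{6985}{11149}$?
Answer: $\frac{307964663}{11149} \approx 27623.0$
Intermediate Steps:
$d = 22424$
$\left(5198 + d\right) + \frac{6985}{11149} = \left(5198 + 22424\right) + \frac{6985}{11149} = 27622 + 6985 \cdot \frac{1}{11149} = 27622 + \frac{6985}{11149} = \frac{307964663}{11149}$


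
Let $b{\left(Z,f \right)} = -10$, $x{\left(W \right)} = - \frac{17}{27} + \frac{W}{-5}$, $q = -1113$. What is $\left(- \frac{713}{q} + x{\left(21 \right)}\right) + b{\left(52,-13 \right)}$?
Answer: $- \frac{710657}{50085} \approx -14.189$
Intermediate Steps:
$x{\left(W \right)} = - \frac{17}{27} - \frac{W}{5}$ ($x{\left(W \right)} = \left(-17\right) \frac{1}{27} + W \left(- \frac{1}{5}\right) = - \frac{17}{27} - \frac{W}{5}$)
$\left(- \frac{713}{q} + x{\left(21 \right)}\right) + b{\left(52,-13 \right)} = \left(- \frac{713}{-1113} - \frac{652}{135}\right) - 10 = \left(\left(-713\right) \left(- \frac{1}{1113}\right) - \frac{652}{135}\right) - 10 = \left(\frac{713}{1113} - \frac{652}{135}\right) - 10 = - \frac{209807}{50085} - 10 = - \frac{710657}{50085}$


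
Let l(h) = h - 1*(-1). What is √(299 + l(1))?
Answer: √301 ≈ 17.349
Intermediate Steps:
l(h) = 1 + h (l(h) = h + 1 = 1 + h)
√(299 + l(1)) = √(299 + (1 + 1)) = √(299 + 2) = √301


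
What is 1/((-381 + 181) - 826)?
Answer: -1/1026 ≈ -0.00097466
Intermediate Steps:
1/((-381 + 181) - 826) = 1/(-200 - 826) = 1/(-1026) = -1/1026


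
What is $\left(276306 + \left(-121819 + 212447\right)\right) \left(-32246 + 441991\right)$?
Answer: $150349371830$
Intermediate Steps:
$\left(276306 + \left(-121819 + 212447\right)\right) \left(-32246 + 441991\right) = \left(276306 + 90628\right) 409745 = 366934 \cdot 409745 = 150349371830$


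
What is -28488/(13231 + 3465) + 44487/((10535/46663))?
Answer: 4332359275512/21986545 ≈ 1.9705e+5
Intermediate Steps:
-28488/(13231 + 3465) + 44487/((10535/46663)) = -28488/16696 + 44487/((10535*(1/46663))) = -28488*1/16696 + 44487/(10535/46663) = -3561/2087 + 44487*(46663/10535) = -3561/2087 + 2075896881/10535 = 4332359275512/21986545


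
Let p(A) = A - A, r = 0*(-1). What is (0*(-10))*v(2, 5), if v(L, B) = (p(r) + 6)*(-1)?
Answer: 0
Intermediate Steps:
r = 0
p(A) = 0
v(L, B) = -6 (v(L, B) = (0 + 6)*(-1) = 6*(-1) = -6)
(0*(-10))*v(2, 5) = (0*(-10))*(-6) = 0*(-6) = 0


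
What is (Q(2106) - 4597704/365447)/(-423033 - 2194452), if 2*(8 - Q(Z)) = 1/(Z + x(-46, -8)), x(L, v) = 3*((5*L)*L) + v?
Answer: 243653015/139216378307188 ≈ 1.7502e-6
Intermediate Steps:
x(L, v) = v + 15*L² (x(L, v) = 3*(5*L²) + v = 15*L² + v = v + 15*L²)
Q(Z) = 8 - 1/(2*(31732 + Z)) (Q(Z) = 8 - 1/(2*(Z + (-8 + 15*(-46)²))) = 8 - 1/(2*(Z + (-8 + 15*2116))) = 8 - 1/(2*(Z + (-8 + 31740))) = 8 - 1/(2*(Z + 31732)) = 8 - 1/(2*(31732 + Z)))
(Q(2106) - 4597704/365447)/(-423033 - 2194452) = ((507711 + 16*2106)/(2*(31732 + 2106)) - 4597704/365447)/(-423033 - 2194452) = ((½)*(507711 + 33696)/33838 - 4597704*1/365447)/(-2617485) = ((½)*(1/33838)*541407 - 4597704/365447)*(-1/2617485) = (541407/67676 - 4597704/365447)*(-1/2617485) = -113298651975/24731991172*(-1/2617485) = 243653015/139216378307188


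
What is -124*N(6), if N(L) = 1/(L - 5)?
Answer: -124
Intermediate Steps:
N(L) = 1/(-5 + L)
-124*N(6) = -124/(-5 + 6) = -124/1 = -124*1 = -124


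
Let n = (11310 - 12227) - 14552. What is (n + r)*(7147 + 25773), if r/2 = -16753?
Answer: -1612257000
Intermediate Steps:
r = -33506 (r = 2*(-16753) = -33506)
n = -15469 (n = -917 - 14552 = -15469)
(n + r)*(7147 + 25773) = (-15469 - 33506)*(7147 + 25773) = -48975*32920 = -1612257000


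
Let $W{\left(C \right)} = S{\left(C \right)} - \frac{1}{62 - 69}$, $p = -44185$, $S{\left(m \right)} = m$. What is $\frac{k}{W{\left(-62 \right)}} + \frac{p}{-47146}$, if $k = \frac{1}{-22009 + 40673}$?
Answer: $\frac{178540638849}{190505482376} \approx 0.93719$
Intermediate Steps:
$k = \frac{1}{18664} \approx 5.3579 \cdot 10^{-5}$
$W{\left(C \right)} = \frac{1}{7} + C$ ($W{\left(C \right)} = C - \frac{1}{62 - 69} = C - \frac{1}{-7} = C - - \frac{1}{7} = C + \frac{1}{7} = \frac{1}{7} + C$)
$\frac{k}{W{\left(-62 \right)}} + \frac{p}{-47146} = \frac{1}{18664 \left(\frac{1}{7} - 62\right)} - \frac{44185}{-47146} = \frac{1}{18664 \left(- \frac{433}{7}\right)} - - \frac{44185}{47146} = \frac{1}{18664} \left(- \frac{7}{433}\right) + \frac{44185}{47146} = - \frac{7}{8081512} + \frac{44185}{47146} = \frac{178540638849}{190505482376}$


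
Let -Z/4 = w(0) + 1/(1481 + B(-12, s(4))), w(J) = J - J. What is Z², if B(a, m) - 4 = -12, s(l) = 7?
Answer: 16/2169729 ≈ 7.3742e-6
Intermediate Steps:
w(J) = 0
B(a, m) = -8 (B(a, m) = 4 - 12 = -8)
Z = -4/1473 (Z = -4*(0 + 1/(1481 - 8)) = -4*(0 + 1/1473) = -4*1/1473 = -4/1473 ≈ -0.0027155)
Z² = (-4/1473)² = 16/2169729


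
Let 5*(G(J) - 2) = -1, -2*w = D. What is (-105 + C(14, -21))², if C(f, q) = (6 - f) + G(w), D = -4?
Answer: 309136/25 ≈ 12365.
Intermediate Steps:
w = 2 (w = -½*(-4) = 2)
G(J) = 9/5 (G(J) = 2 + (⅕)*(-1) = 2 - ⅕ = 9/5)
C(f, q) = 39/5 - f (C(f, q) = (6 - f) + 9/5 = 39/5 - f)
(-105 + C(14, -21))² = (-105 + (39/5 - 1*14))² = (-105 + (39/5 - 14))² = (-105 - 31/5)² = (-556/5)² = 309136/25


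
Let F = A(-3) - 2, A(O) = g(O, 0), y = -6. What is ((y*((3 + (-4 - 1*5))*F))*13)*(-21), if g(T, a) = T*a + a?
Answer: 19656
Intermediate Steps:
g(T, a) = a + T*a
A(O) = 0 (A(O) = 0*(1 + O) = 0)
F = -2 (F = 0 - 2 = -2)
((y*((3 + (-4 - 1*5))*F))*13)*(-21) = (-6*(3 + (-4 - 1*5))*(-2)*13)*(-21) = (-6*(3 + (-4 - 5))*(-2)*13)*(-21) = (-6*(3 - 9)*(-2)*13)*(-21) = (-(-36)*(-2)*13)*(-21) = (-6*12*13)*(-21) = -72*13*(-21) = -936*(-21) = 19656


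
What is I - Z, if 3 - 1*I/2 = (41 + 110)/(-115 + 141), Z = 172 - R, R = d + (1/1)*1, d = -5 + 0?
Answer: -2361/13 ≈ -181.62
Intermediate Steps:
d = -5
R = -4 (R = -5 + (1/1)*1 = -5 + (1*1)*1 = -5 + 1*1 = -5 + 1 = -4)
Z = 176 (Z = 172 - 1*(-4) = 172 + 4 = 176)
I = -73/13 (I = 6 - 2*(41 + 110)/(-115 + 141) = 6 - 302/26 = 6 - 2*151/26 = 6 - 151/13 = -73/13 ≈ -5.6154)
I - Z = -73/13 - 1*176 = -73/13 - 176 = -2361/13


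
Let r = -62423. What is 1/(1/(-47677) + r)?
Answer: -47677/2976141372 ≈ -1.6020e-5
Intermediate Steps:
1/(1/(-47677) + r) = 1/(1/(-47677) - 62423) = 1/(-1/47677 - 62423) = 1/(-2976141372/47677) = -47677/2976141372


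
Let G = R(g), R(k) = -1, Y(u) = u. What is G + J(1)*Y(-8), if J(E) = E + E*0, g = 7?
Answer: -9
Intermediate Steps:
J(E) = E (J(E) = E + 0 = E)
G = -1
G + J(1)*Y(-8) = -1 + 1*(-8) = -1 - 8 = -9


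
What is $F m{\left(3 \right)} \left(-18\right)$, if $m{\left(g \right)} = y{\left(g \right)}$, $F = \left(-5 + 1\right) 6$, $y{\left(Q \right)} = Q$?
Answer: $1296$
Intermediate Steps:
$F = -24$ ($F = \left(-4\right) 6 = -24$)
$m{\left(g \right)} = g$
$F m{\left(3 \right)} \left(-18\right) = \left(-24\right) 3 \left(-18\right) = \left(-72\right) \left(-18\right) = 1296$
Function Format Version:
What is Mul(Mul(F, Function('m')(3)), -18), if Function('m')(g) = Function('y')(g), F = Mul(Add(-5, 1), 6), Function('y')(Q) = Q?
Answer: 1296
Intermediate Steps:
F = -24 (F = Mul(-4, 6) = -24)
Function('m')(g) = g
Mul(Mul(F, Function('m')(3)), -18) = Mul(Mul(-24, 3), -18) = Mul(-72, -18) = 1296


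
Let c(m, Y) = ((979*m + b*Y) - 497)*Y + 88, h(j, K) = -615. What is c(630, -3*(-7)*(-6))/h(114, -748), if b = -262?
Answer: 81809822/615 ≈ 1.3302e+5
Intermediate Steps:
c(m, Y) = 88 + Y*(-497 - 262*Y + 979*m) (c(m, Y) = ((979*m - 262*Y) - 497)*Y + 88 = ((-262*Y + 979*m) - 497)*Y + 88 = (-497 - 262*Y + 979*m)*Y + 88 = Y*(-497 - 262*Y + 979*m) + 88 = 88 + Y*(-497 - 262*Y + 979*m))
c(630, -3*(-7)*(-6))/h(114, -748) = (88 - 497*(-3*(-7))*(-6) - 262*(-3*(-7)*(-6))**2 + 979*(-3*(-7)*(-6))*630)/(-615) = (88 - 10437*(-6) - 262*(21*(-6))**2 + 979*(21*(-6))*630)*(-1/615) = (88 - 497*(-126) - 262*(-126)**2 + 979*(-126)*630)*(-1/615) = (88 + 62622 - 262*15876 - 77713020)*(-1/615) = (88 + 62622 - 4159512 - 77713020)*(-1/615) = -81809822*(-1/615) = 81809822/615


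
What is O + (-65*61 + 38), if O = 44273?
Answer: 40346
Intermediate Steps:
O + (-65*61 + 38) = 44273 + (-65*61 + 38) = 44273 + (-3965 + 38) = 44273 - 3927 = 40346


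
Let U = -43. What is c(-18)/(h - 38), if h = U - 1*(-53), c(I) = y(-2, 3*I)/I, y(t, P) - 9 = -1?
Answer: 1/63 ≈ 0.015873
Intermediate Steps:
y(t, P) = 8 (y(t, P) = 9 - 1 = 8)
c(I) = 8/I
h = 10 (h = -43 - 1*(-53) = -43 + 53 = 10)
c(-18)/(h - 38) = (8/(-18))/(10 - 38) = (8*(-1/18))/(-28) = -1/28*(-4/9) = 1/63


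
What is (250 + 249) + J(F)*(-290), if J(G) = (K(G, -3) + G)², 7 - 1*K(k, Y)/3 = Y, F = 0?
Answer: -260501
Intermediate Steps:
K(k, Y) = 21 - 3*Y
J(G) = (30 + G)² (J(G) = ((21 - 3*(-3)) + G)² = ((21 + 9) + G)² = (30 + G)²)
(250 + 249) + J(F)*(-290) = (250 + 249) + (30 + 0)²*(-290) = 499 + 30²*(-290) = 499 + 900*(-290) = 499 - 261000 = -260501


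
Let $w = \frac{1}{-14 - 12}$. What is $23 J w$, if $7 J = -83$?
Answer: $\frac{1909}{182} \approx 10.489$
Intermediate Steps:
$J = - \frac{83}{7}$ ($J = \frac{1}{7} \left(-83\right) = - \frac{83}{7} \approx -11.857$)
$w = - \frac{1}{26}$ ($w = \frac{1}{-26} = - \frac{1}{26} \approx -0.038462$)
$23 J w = 23 \left(- \frac{83}{7}\right) \left(- \frac{1}{26}\right) = \left(- \frac{1909}{7}\right) \left(- \frac{1}{26}\right) = \frac{1909}{182}$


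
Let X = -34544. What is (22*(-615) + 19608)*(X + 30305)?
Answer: -25764642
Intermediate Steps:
(22*(-615) + 19608)*(X + 30305) = (22*(-615) + 19608)*(-34544 + 30305) = (-13530 + 19608)*(-4239) = 6078*(-4239) = -25764642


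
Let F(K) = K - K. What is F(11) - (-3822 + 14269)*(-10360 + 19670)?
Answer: -97261570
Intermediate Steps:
F(K) = 0
F(11) - (-3822 + 14269)*(-10360 + 19670) = 0 - (-3822 + 14269)*(-10360 + 19670) = 0 - 10447*9310 = 0 - 1*97261570 = 0 - 97261570 = -97261570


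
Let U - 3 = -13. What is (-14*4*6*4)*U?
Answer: 13440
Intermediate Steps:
U = -10 (U = 3 - 13 = -10)
(-14*4*6*4)*U = -14*4*6*4*(-10) = -336*4*(-10) = -14*96*(-10) = -1344*(-10) = 13440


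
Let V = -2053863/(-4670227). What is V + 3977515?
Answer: 18575899999768/4670227 ≈ 3.9775e+6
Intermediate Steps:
V = 2053863/4670227 (V = -2053863*(-1/4670227) = 2053863/4670227 ≈ 0.43978)
V + 3977515 = 2053863/4670227 + 3977515 = 18575899999768/4670227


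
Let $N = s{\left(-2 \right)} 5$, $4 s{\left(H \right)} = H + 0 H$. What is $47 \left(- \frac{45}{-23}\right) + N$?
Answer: $\frac{4115}{46} \approx 89.457$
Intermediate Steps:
$s{\left(H \right)} = \frac{H}{4}$ ($s{\left(H \right)} = \frac{H + 0 H}{4} = \frac{H + 0}{4} = \frac{H}{4}$)
$N = - \frac{5}{2}$ ($N = \frac{1}{4} \left(-2\right) 5 = \left(- \frac{1}{2}\right) 5 = - \frac{5}{2} \approx -2.5$)
$47 \left(- \frac{45}{-23}\right) + N = 47 \left(- \frac{45}{-23}\right) - \frac{5}{2} = 47 \left(\left(-45\right) \left(- \frac{1}{23}\right)\right) - \frac{5}{2} = 47 \cdot \frac{45}{23} - \frac{5}{2} = \frac{2115}{23} - \frac{5}{2} = \frac{4115}{46}$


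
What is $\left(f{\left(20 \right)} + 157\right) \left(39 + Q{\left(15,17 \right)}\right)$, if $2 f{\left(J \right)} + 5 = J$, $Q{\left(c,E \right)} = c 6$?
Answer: $\frac{42441}{2} \approx 21221.0$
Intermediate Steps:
$Q{\left(c,E \right)} = 6 c$
$f{\left(J \right)} = - \frac{5}{2} + \frac{J}{2}$
$\left(f{\left(20 \right)} + 157\right) \left(39 + Q{\left(15,17 \right)}\right) = \left(\left(- \frac{5}{2} + \frac{1}{2} \cdot 20\right) + 157\right) \left(39 + 6 \cdot 15\right) = \left(\left(- \frac{5}{2} + 10\right) + 157\right) \left(39 + 90\right) = \left(\frac{15}{2} + 157\right) 129 = \frac{329}{2} \cdot 129 = \frac{42441}{2}$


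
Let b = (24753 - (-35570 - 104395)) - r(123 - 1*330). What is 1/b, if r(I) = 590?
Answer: 1/164128 ≈ 6.0928e-6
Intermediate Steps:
b = 164128 (b = (24753 - (-35570 - 104395)) - 1*590 = (24753 - 1*(-139965)) - 590 = (24753 + 139965) - 590 = 164718 - 590 = 164128)
1/b = 1/164128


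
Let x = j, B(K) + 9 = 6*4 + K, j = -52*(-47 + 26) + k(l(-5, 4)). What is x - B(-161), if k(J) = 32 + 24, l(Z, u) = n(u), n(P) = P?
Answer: 1294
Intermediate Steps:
l(Z, u) = u
k(J) = 56
j = 1148 (j = -52*(-47 + 26) + 56 = -52*(-21) + 56 = 1092 + 56 = 1148)
B(K) = 15 + K (B(K) = -9 + (6*4 + K) = -9 + (24 + K) = 15 + K)
x = 1148
x - B(-161) = 1148 - (15 - 161) = 1148 - 1*(-146) = 1148 + 146 = 1294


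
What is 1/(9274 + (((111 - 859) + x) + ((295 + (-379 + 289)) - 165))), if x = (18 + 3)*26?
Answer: 1/9112 ≈ 0.00010975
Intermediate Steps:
x = 546 (x = 21*26 = 546)
1/(9274 + (((111 - 859) + x) + ((295 + (-379 + 289)) - 165))) = 1/(9274 + (((111 - 859) + 546) + ((295 + (-379 + 289)) - 165))) = 1/(9274 + ((-748 + 546) + ((295 - 90) - 165))) = 1/(9274 + (-202 + (205 - 165))) = 1/(9274 + (-202 + 40)) = 1/(9274 - 162) = 1/9112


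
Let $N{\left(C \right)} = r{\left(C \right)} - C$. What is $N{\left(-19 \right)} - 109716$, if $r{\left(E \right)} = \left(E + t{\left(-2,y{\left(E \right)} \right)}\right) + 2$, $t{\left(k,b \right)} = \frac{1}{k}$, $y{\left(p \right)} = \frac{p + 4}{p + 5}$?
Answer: $- \frac{219429}{2} \approx -1.0971 \cdot 10^{5}$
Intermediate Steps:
$y{\left(p \right)} = \frac{4 + p}{5 + p}$
$r{\left(E \right)} = \frac{3}{2} + E$ ($r{\left(E \right)} = \left(E + \frac{1}{-2}\right) + 2 = \left(E - \frac{1}{2}\right) + 2 = \left(- \frac{1}{2} + E\right) + 2 = \frac{3}{2} + E$)
$N{\left(C \right)} = \frac{3}{2}$ ($N{\left(C \right)} = \left(\frac{3}{2} + C\right) - C = \frac{3}{2}$)
$N{\left(-19 \right)} - 109716 = \frac{3}{2} - 109716 = - \frac{219429}{2}$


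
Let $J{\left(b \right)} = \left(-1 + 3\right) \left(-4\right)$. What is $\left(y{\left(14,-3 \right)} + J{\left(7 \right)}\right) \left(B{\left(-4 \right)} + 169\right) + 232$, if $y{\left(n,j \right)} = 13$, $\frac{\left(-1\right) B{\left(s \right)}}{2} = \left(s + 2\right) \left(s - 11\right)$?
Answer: $777$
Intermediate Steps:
$B{\left(s \right)} = - 2 \left(-11 + s\right) \left(2 + s\right)$ ($B{\left(s \right)} = - 2 \left(s + 2\right) \left(s - 11\right) = - 2 \left(2 + s\right) \left(-11 + s\right) = - 2 \left(-11 + s\right) \left(2 + s\right)$)
$J{\left(b \right)} = -8$ ($J{\left(b \right)} = 2 \left(-4\right) = -8$)
$\left(y{\left(14,-3 \right)} + J{\left(7 \right)}\right) \left(B{\left(-4 \right)} + 169\right) + 232 = \left(13 - 8\right) \left(\left(44 - 2 \left(-4\right)^{2} + 18 \left(-4\right)\right) + 169\right) + 232 = 5 \left(\left(44 - 32 - 72\right) + 169\right) + 232 = 5 \left(-60 + 169\right) + 232 = 5 \cdot 109 + 232 = 545 + 232 = 777$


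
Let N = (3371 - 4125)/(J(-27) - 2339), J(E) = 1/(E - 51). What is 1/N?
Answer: 182443/58812 ≈ 3.1021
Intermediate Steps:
J(E) = 1/(-51 + E)
N = 58812/182443 (N = (3371 - 4125)/(1/(-51 - 27) - 2339) = -754/(1/(-78) - 2339) = -754/(-1/78 - 2339) = -754/(-182443/78) = -754*(-78/182443) = 58812/182443 ≈ 0.32236)
1/N = 1/(58812/182443) = 182443/58812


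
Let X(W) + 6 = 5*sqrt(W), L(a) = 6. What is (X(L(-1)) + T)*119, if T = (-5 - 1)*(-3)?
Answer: 1428 + 595*sqrt(6) ≈ 2885.4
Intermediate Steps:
X(W) = -6 + 5*sqrt(W)
T = 18 (T = -6*(-3) = 18)
(X(L(-1)) + T)*119 = ((-6 + 5*sqrt(6)) + 18)*119 = (12 + 5*sqrt(6))*119 = 1428 + 595*sqrt(6)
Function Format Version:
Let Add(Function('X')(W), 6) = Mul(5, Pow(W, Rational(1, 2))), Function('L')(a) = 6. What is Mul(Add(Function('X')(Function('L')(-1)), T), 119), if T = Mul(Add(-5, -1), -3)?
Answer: Add(1428, Mul(595, Pow(6, Rational(1, 2)))) ≈ 2885.4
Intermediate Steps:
Function('X')(W) = Add(-6, Mul(5, Pow(W, Rational(1, 2))))
T = 18 (T = Mul(-6, -3) = 18)
Mul(Add(Function('X')(Function('L')(-1)), T), 119) = Mul(Add(Add(-6, Mul(5, Pow(6, Rational(1, 2)))), 18), 119) = Mul(Add(12, Mul(5, Pow(6, Rational(1, 2)))), 119) = Add(1428, Mul(595, Pow(6, Rational(1, 2))))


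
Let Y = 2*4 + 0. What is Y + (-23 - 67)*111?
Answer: -9982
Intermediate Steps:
Y = 8 (Y = 8 + 0 = 8)
Y + (-23 - 67)*111 = 8 + (-23 - 67)*111 = 8 - 90*111 = 8 - 9990 = -9982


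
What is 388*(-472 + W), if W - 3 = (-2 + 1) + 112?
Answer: -138904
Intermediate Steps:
W = 114 (W = 3 + ((-2 + 1) + 112) = 3 + (-1 + 112) = 3 + 111 = 114)
388*(-472 + W) = 388*(-472 + 114) = 388*(-358) = -138904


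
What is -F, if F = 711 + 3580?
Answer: -4291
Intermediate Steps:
F = 4291
-F = -1*4291 = -4291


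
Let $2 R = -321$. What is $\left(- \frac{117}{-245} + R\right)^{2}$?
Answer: $\frac{6148284921}{240100} \approx 25607.0$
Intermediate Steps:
$R = - \frac{321}{2}$ ($R = \frac{1}{2} \left(-321\right) = - \frac{321}{2} \approx -160.5$)
$\left(- \frac{117}{-245} + R\right)^{2} = \left(- \frac{117}{-245} - \frac{321}{2}\right)^{2} = \left(\left(-117\right) \left(- \frac{1}{245}\right) - \frac{321}{2}\right)^{2} = \left(\frac{117}{245} - \frac{321}{2}\right)^{2} = \left(- \frac{78411}{490}\right)^{2} = \frac{6148284921}{240100}$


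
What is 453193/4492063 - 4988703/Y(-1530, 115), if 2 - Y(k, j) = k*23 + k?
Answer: -22392926010943/164957537486 ≈ -135.75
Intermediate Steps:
Y(k, j) = 2 - 24*k (Y(k, j) = 2 - (k*23 + k) = 2 - (23*k + k) = 2 - 24*k)
453193/4492063 - 4988703/Y(-1530, 115) = 453193/4492063 - 4988703/(2 - 24*(-1530)) = 453193*(1/4492063) - 4988703/(2 + 36720) = 453193/4492063 - 4988703/36722 = -22392926010943/164957537486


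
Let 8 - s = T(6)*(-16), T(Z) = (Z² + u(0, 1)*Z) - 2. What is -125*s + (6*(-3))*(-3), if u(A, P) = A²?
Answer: -68946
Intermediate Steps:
T(Z) = -2 + Z² (T(Z) = (Z² + 0²*Z) - 2 = (Z² + 0*Z) - 2 = (Z² + 0) - 2 = Z² - 2 = -2 + Z²)
s = 552 (s = 8 - (-2 + 6²)*(-16) = 8 - (-2 + 36)*(-16) = 8 - 34*(-16) = 8 - 1*(-544) = 8 + 544 = 552)
-125*s + (6*(-3))*(-3) = -125*552 + (6*(-3))*(-3) = -69000 - 18*(-3) = -69000 + 54 = -68946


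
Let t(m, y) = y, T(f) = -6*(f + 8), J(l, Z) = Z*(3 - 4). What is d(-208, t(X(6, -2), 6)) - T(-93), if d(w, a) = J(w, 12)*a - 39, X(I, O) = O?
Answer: -621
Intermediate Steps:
J(l, Z) = -Z (J(l, Z) = Z*(-1) = -Z)
T(f) = -48 - 6*f (T(f) = -6*(8 + f) = -48 - 6*f)
d(w, a) = -39 - 12*a (d(w, a) = (-1*12)*a - 39 = -12*a - 39 = -39 - 12*a)
d(-208, t(X(6, -2), 6)) - T(-93) = (-39 - 12*6) - (-48 - 6*(-93)) = (-39 - 72) - (-48 + 558) = -111 - 1*510 = -111 - 510 = -621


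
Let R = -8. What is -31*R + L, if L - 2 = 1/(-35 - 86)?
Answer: 30249/121 ≈ 249.99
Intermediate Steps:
L = 241/121 (L = 2 + 1/(-35 - 86) = 2 + 1/(-121) = 2 - 1/121 = 241/121 ≈ 1.9917)
-31*R + L = -31*(-8) + 241/121 = 248 + 241/121 = 30249/121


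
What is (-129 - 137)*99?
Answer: -26334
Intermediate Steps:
(-129 - 137)*99 = -266*99 = -26334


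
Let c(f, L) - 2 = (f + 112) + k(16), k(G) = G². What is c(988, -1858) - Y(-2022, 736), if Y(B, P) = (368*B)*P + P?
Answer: 547655278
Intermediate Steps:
Y(B, P) = P + 368*B*P (Y(B, P) = 368*B*P + P = P + 368*B*P)
c(f, L) = 370 + f (c(f, L) = 2 + ((f + 112) + 16²) = 2 + ((112 + f) + 256) = 2 + (368 + f) = 370 + f)
c(988, -1858) - Y(-2022, 736) = (370 + 988) - 736*(1 + 368*(-2022)) = 1358 - 736*(1 - 744096) = 1358 - 736*(-744095) = 1358 - 1*(-547653920) = 1358 + 547653920 = 547655278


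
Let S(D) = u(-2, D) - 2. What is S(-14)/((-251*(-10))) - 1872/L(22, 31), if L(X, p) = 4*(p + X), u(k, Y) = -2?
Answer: -587446/66515 ≈ -8.8318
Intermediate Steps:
S(D) = -4 (S(D) = -2 - 2 = -4)
L(X, p) = 4*X + 4*p (L(X, p) = 4*(X + p) = 4*X + 4*p)
S(-14)/((-251*(-10))) - 1872/L(22, 31) = -4/((-251*(-10))) - 1872/(4*22 + 4*31) = -4/2510 - 1872/(88 + 124) = -4*1/2510 - 1872/212 = -2/1255 - 1872*1/212 = -2/1255 - 468/53 = -587446/66515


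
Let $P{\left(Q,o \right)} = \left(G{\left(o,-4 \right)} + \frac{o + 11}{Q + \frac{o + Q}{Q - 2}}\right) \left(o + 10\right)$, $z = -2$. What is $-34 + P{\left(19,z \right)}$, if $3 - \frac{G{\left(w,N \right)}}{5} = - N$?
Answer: $- \frac{352}{5} \approx -70.4$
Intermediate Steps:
$G{\left(w,N \right)} = 15 + 5 N$ ($G{\left(w,N \right)} = 15 - 5 \left(- N\right) = 15 + 5 N$)
$P{\left(Q,o \right)} = \left(-5 + \frac{11 + o}{Q + \frac{Q + o}{-2 + Q}}\right) \left(10 + o\right)$ ($P{\left(Q,o \right)} = \left(\left(15 + 5 \left(-4\right)\right) + \frac{o + 11}{Q + \frac{o + Q}{Q - 2}}\right) \left(o + 10\right) = \left(\left(15 - 20\right) + \frac{11 + o}{Q + \frac{Q + o}{-2 + Q}}\right) \left(10 + o\right) = \left(-5 + \frac{11 + o}{Q + \frac{Q + o}{-2 + Q}}\right) \left(10 + o\right)$)
$-34 + P{\left(19,z \right)} = -34 + \frac{-220 - -184 - 50 \cdot 19^{2} - 7 \left(-2\right)^{2} + 160 \cdot 19 + 19 \left(-2\right)^{2} - - 10 \cdot 19^{2} + 26 \cdot 19 \left(-2\right)}{-2 + 19^{2} - 19} = -34 + \frac{-220 + 184 - 18050 - 28 + 3040 + 19 \cdot 4 - \left(-10\right) 361 - 988}{-2 + 361 - 19} = -34 + \frac{-220 + 184 - 18050 - 28 + 3040 + 76 + 3610 - 988}{340} = -34 + \frac{1}{340} \left(-12376\right) = -34 - \frac{182}{5} = - \frac{352}{5}$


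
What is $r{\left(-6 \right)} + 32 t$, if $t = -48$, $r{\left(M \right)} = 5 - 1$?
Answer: $-1532$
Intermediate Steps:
$r{\left(M \right)} = 4$
$r{\left(-6 \right)} + 32 t = 4 + 32 \left(-48\right) = 4 - 1536 = -1532$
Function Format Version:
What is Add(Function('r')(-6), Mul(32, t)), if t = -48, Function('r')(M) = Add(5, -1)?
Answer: -1532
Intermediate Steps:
Function('r')(M) = 4
Add(Function('r')(-6), Mul(32, t)) = Add(4, Mul(32, -48)) = Add(4, -1536) = -1532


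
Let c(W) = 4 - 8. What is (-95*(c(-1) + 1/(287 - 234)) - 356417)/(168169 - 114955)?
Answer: -9435028/1410171 ≈ -6.6907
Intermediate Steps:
c(W) = -4
(-95*(c(-1) + 1/(287 - 234)) - 356417)/(168169 - 114955) = (-95*(-4 + 1/(287 - 234)) - 356417)/(168169 - 114955) = (-95*(-4 + 1/53) - 356417)/53214 = (-95*(-4 + 1/53) - 356417)*(1/53214) = (-95*(-211/53) - 356417)*(1/53214) = (20045/53 - 356417)*(1/53214) = -18870056/53*1/53214 = -9435028/1410171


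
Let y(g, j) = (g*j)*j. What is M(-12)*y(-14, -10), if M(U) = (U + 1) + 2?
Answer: 12600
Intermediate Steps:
y(g, j) = g*j**2
M(U) = 3 + U (M(U) = (1 + U) + 2 = 3 + U)
M(-12)*y(-14, -10) = (3 - 12)*(-14*(-10)**2) = -(-126)*100 = -9*(-1400) = 12600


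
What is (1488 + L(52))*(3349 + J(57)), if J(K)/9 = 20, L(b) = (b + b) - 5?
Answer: 5600523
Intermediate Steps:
L(b) = -5 + 2*b (L(b) = 2*b - 5 = -5 + 2*b)
J(K) = 180 (J(K) = 9*20 = 180)
(1488 + L(52))*(3349 + J(57)) = (1488 + (-5 + 2*52))*(3349 + 180) = (1488 + (-5 + 104))*3529 = (1488 + 99)*3529 = 1587*3529 = 5600523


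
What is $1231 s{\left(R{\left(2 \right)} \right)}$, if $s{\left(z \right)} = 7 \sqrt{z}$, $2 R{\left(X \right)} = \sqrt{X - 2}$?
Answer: $0$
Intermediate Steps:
$R{\left(X \right)} = \frac{\sqrt{-2 + X}}{2}$ ($R{\left(X \right)} = \frac{\sqrt{X - 2}}{2} = \frac{\sqrt{-2 + X}}{2}$)
$1231 s{\left(R{\left(2 \right)} \right)} = 1231 \cdot 7 \sqrt{\frac{\sqrt{-2 + 2}}{2}} = 1231 \cdot 7 \sqrt{\frac{\sqrt{0}}{2}} = 1231 \cdot 7 \sqrt{\frac{1}{2} \cdot 0} = 1231 \cdot 7 \sqrt{0} = 1231 \cdot 7 \cdot 0 = 1231 \cdot 0 = 0$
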